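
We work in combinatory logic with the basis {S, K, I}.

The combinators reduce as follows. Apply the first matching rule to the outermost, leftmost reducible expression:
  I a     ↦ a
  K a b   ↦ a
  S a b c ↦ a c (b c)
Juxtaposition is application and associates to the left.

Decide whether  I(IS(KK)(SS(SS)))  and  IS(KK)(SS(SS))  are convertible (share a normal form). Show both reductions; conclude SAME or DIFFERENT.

Term A:
  start: I(IS(KK)(SS(SS)))
  step 1: IS(KK)(SS(SS))
  step 2: S(KK)(SS(SS))

Term B:
  start: IS(KK)(SS(SS))
  step 1: S(KK)(SS(SS))

Answer: SAME — A ⇓ S(KK)(SS(SS)), B ⇓ S(KK)(SS(SS))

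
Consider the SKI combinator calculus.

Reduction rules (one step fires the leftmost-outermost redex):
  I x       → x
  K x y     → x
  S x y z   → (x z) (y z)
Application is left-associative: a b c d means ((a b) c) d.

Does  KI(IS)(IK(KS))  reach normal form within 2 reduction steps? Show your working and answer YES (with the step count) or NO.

  start: KI(IS)(IK(KS))
  →1  I(IK(KS))
  →2  IK(KS)

Answer: NO — after 2 steps the term is IK(KS), not yet normal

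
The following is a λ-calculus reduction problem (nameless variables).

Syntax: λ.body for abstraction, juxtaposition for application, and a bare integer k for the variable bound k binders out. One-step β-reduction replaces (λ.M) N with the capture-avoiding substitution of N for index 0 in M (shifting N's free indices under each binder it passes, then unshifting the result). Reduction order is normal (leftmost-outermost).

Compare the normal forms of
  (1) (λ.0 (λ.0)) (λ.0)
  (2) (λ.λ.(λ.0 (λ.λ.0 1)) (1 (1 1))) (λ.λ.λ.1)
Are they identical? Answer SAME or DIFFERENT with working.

Answer: DIFFERENT — A ⇓ λ.0, B ⇓ λ.λ.λ.λ.0 1

Derivation:
Term A:
  start: (λ.0 (λ.0)) (λ.0)
  [1] (λ.0) (λ.0)
  [2] λ.0

Term B:
  start: (λ.λ.(λ.0 (λ.λ.0 1)) (1 (1 1))) (λ.λ.λ.1)
  [1] λ.(λ.0 (λ.λ.0 1)) ((λ.λ.λ.1) ((λ.λ.λ.1) (λ.λ.λ.1)))
  [2] λ.(λ.λ.λ.1) ((λ.λ.λ.1) (λ.λ.λ.1)) (λ.λ.0 1)
  [3] λ.(λ.λ.1) (λ.λ.0 1)
  [4] λ.λ.λ.λ.0 1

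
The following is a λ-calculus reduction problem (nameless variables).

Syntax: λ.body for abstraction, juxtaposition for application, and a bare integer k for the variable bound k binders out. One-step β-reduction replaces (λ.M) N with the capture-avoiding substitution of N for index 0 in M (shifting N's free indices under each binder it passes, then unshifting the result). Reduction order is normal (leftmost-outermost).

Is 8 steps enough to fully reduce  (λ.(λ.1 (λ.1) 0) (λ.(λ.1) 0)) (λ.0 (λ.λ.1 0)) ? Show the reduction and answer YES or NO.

Answer: YES — reaches normal form λ.0 in 7 ≤ 8 steps

Reduction:
  start: (λ.(λ.1 (λ.1) 0) (λ.(λ.1) 0)) (λ.0 (λ.λ.1 0))
  [1] (λ.(λ.0 (λ.λ.1 0)) (λ.1) 0) (λ.(λ.1) 0)
  [2] (λ.0 (λ.λ.1 0)) (λ.λ.(λ.1) 0) (λ.(λ.1) 0)
  [3] (λ.λ.(λ.1) 0) (λ.λ.1 0) (λ.(λ.1) 0)
  [4] (λ.(λ.1) 0) (λ.(λ.1) 0)
  [5] (λ.λ.(λ.1) 0) (λ.(λ.1) 0)
  [6] λ.(λ.1) 0
  [7] λ.0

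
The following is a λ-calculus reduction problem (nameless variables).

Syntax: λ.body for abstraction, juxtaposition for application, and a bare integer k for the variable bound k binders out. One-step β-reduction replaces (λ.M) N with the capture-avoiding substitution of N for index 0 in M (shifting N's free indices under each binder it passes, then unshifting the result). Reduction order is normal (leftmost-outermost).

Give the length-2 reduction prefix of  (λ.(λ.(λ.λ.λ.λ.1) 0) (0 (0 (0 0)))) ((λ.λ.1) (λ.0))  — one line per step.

Answer: after 2 steps: (λ.λ.λ.λ.1) ((λ.λ.1) (λ.0) ((λ.λ.1) (λ.0) ((λ.λ.1) (λ.0) ((λ.λ.1) (λ.0)))))

Derivation:
  start: (λ.(λ.(λ.λ.λ.λ.1) 0) (0 (0 (0 0)))) ((λ.λ.1) (λ.0))
  step 1: (λ.(λ.λ.λ.λ.1) 0) ((λ.λ.1) (λ.0) ((λ.λ.1) (λ.0) ((λ.λ.1) (λ.0) ((λ.λ.1) (λ.0)))))
  step 2: (λ.λ.λ.λ.1) ((λ.λ.1) (λ.0) ((λ.λ.1) (λ.0) ((λ.λ.1) (λ.0) ((λ.λ.1) (λ.0)))))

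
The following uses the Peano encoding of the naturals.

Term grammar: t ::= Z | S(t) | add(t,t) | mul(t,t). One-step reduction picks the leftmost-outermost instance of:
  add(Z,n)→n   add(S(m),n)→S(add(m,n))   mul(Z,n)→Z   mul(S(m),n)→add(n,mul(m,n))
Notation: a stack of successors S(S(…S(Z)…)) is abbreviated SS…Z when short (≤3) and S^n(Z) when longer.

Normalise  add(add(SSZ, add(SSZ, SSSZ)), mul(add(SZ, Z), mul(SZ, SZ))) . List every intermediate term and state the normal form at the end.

Answer: normal form = S^8(Z)  (in 24 steps)

Derivation:
  start: add(add(SSZ, add(SSZ, SSSZ)), mul(add(SZ, Z), mul(SZ, SZ)))
  →1  add(S(add(SZ, add(SSZ, SSSZ))), mul(add(SZ, Z), mul(SZ, SZ)))
  →2  S(add(add(SZ, add(SSZ, SSSZ)), mul(add(SZ, Z), mul(SZ, SZ))))
  →3  S(add(S(add(Z, add(SSZ, SSSZ))), mul(add(SZ, Z), mul(SZ, SZ))))
  →4  S(S(add(add(Z, add(SSZ, SSSZ)), mul(add(SZ, Z), mul(SZ, SZ)))))
  →5  S(S(add(add(SSZ, SSSZ), mul(add(SZ, Z), mul(SZ, SZ)))))
  →6  S(S(add(S(add(SZ, SSSZ)), mul(add(SZ, Z), mul(SZ, SZ)))))
  →7  S(S(S(add(add(SZ, SSSZ), mul(add(SZ, Z), mul(SZ, SZ))))))
  →8  S(S(S(add(S(add(Z, SSSZ)), mul(add(SZ, Z), mul(SZ, SZ))))))
  →9  S(S(S(S(add(add(Z, SSSZ), mul(add(SZ, Z), mul(SZ, SZ)))))))
  →10  S(S(S(S(add(SSSZ, mul(add(SZ, Z), mul(SZ, SZ)))))))
  →11  S(S(S(S(S(add(SSZ, mul(add(SZ, Z), mul(SZ, SZ))))))))
  →12  S(S(S(S(S(S(add(SZ, mul(add(SZ, Z), mul(SZ, SZ)))))))))
  →13  S(S(S(S(S(S(S(add(Z, mul(add(SZ, Z), mul(SZ, SZ))))))))))
  →14  S(S(S(S(S(S(S(mul(add(SZ, Z), mul(SZ, SZ)))))))))
  →15  S(S(S(S(S(S(S(mul(S(add(Z, Z)), mul(SZ, SZ)))))))))
  →16  S(S(S(S(S(S(S(add(mul(SZ, SZ), mul(add(Z, Z), mul(SZ, SZ))))))))))
  →17  S(S(S(S(S(S(S(add(add(SZ, mul(Z, SZ)), mul(add(Z, Z), mul(SZ, SZ))))))))))
  →18  S(S(S(S(S(S(S(add(S(add(Z, mul(Z, SZ))), mul(add(Z, Z), mul(SZ, SZ))))))))))
  →19  S(S(S(S(S(S(S(S(add(add(Z, mul(Z, SZ)), mul(add(Z, Z), mul(SZ, SZ)))))))))))
  →20  S(S(S(S(S(S(S(S(add(mul(Z, SZ), mul(add(Z, Z), mul(SZ, SZ)))))))))))
  →21  S(S(S(S(S(S(S(S(add(Z, mul(add(Z, Z), mul(SZ, SZ)))))))))))
  →22  S(S(S(S(S(S(S(S(mul(add(Z, Z), mul(SZ, SZ))))))))))
  →23  S(S(S(S(S(S(S(S(mul(Z, mul(SZ, SZ))))))))))
  →24  S^8(Z)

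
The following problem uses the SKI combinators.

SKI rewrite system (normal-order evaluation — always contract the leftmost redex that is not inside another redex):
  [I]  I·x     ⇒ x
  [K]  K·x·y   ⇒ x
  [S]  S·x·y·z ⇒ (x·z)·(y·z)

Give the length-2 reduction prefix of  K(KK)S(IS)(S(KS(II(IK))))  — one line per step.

  start: K(KK)S(IS)(S(KS(II(IK))))
  →1  KK(IS)(S(KS(II(IK))))
  →2  K(S(KS(II(IK))))

Answer: after 2 steps: K(S(KS(II(IK))))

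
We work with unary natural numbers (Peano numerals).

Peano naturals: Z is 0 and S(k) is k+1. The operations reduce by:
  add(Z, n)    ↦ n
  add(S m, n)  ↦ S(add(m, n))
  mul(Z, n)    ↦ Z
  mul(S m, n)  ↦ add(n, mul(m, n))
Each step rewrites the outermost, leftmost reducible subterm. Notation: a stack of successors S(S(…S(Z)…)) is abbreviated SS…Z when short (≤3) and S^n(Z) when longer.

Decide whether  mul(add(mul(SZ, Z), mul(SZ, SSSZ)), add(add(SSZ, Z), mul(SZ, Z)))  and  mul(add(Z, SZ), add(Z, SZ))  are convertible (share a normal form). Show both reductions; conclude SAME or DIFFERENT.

Term A:
  start: mul(add(mul(SZ, Z), mul(SZ, SSSZ)), add(add(SSZ, Z), mul(SZ, Z)))
  step 1: mul(add(add(Z, mul(Z, Z)), mul(SZ, SSSZ)), add(add(SSZ, Z), mul(SZ, Z)))
  step 2: mul(add(mul(Z, Z), mul(SZ, SSSZ)), add(add(SSZ, Z), mul(SZ, Z)))
  step 3: mul(add(Z, mul(SZ, SSSZ)), add(add(SSZ, Z), mul(SZ, Z)))
  step 4: mul(mul(SZ, SSSZ), add(add(SSZ, Z), mul(SZ, Z)))
  step 5: mul(add(SSSZ, mul(Z, SSSZ)), add(add(SSZ, Z), mul(SZ, Z)))
  step 6: mul(S(add(SSZ, mul(Z, SSSZ))), add(add(SSZ, Z), mul(SZ, Z)))
  step 7: add(add(add(SSZ, Z), mul(SZ, Z)), mul(add(SSZ, mul(Z, SSSZ)), add(add(SSZ, Z), mul(SZ, Z))))
  step 8: add(add(S(add(SZ, Z)), mul(SZ, Z)), mul(add(SSZ, mul(Z, SSSZ)), add(add(SSZ, Z), mul(SZ, Z))))
  step 9: add(S(add(add(SZ, Z), mul(SZ, Z))), mul(add(SSZ, mul(Z, SSSZ)), add(add(SSZ, Z), mul(SZ, Z))))
  step 10: S(add(add(add(SZ, Z), mul(SZ, Z)), mul(add(SSZ, mul(Z, SSSZ)), add(add(SSZ, Z), mul(SZ, Z)))))
  step 11: S(add(add(S(add(Z, Z)), mul(SZ, Z)), mul(add(SSZ, mul(Z, SSSZ)), add(add(SSZ, Z), mul(SZ, Z)))))
  step 12: S(add(S(add(add(Z, Z), mul(SZ, Z))), mul(add(SSZ, mul(Z, SSSZ)), add(add(SSZ, Z), mul(SZ, Z)))))
  step 13: S(S(add(add(add(Z, Z), mul(SZ, Z)), mul(add(SSZ, mul(Z, SSSZ)), add(add(SSZ, Z), mul(SZ, Z))))))
  step 14: S(S(add(add(Z, mul(SZ, Z)), mul(add(SSZ, mul(Z, SSSZ)), add(add(SSZ, Z), mul(SZ, Z))))))
  step 15: S(S(add(mul(SZ, Z), mul(add(SSZ, mul(Z, SSSZ)), add(add(SSZ, Z), mul(SZ, Z))))))
  step 16: S(S(add(add(Z, mul(Z, Z)), mul(add(SSZ, mul(Z, SSSZ)), add(add(SSZ, Z), mul(SZ, Z))))))
  step 17: S(S(add(mul(Z, Z), mul(add(SSZ, mul(Z, SSSZ)), add(add(SSZ, Z), mul(SZ, Z))))))
  step 18: S(S(add(Z, mul(add(SSZ, mul(Z, SSSZ)), add(add(SSZ, Z), mul(SZ, Z))))))
  step 19: S(S(mul(add(SSZ, mul(Z, SSSZ)), add(add(SSZ, Z), mul(SZ, Z)))))
  step 20: S(S(mul(S(add(SZ, mul(Z, SSSZ))), add(add(SSZ, Z), mul(SZ, Z)))))
  step 21: S(S(add(add(add(SSZ, Z), mul(SZ, Z)), mul(add(SZ, mul(Z, SSSZ)), add(add(SSZ, Z), mul(SZ, Z))))))
  step 22: S(S(add(add(S(add(SZ, Z)), mul(SZ, Z)), mul(add(SZ, mul(Z, SSSZ)), add(add(SSZ, Z), mul(SZ, Z))))))
  step 23: S(S(add(S(add(add(SZ, Z), mul(SZ, Z))), mul(add(SZ, mul(Z, SSSZ)), add(add(SSZ, Z), mul(SZ, Z))))))
  step 24: S(S(S(add(add(add(SZ, Z), mul(SZ, Z)), mul(add(SZ, mul(Z, SSSZ)), add(add(SSZ, Z), mul(SZ, Z)))))))
  step 25: S(S(S(add(add(S(add(Z, Z)), mul(SZ, Z)), mul(add(SZ, mul(Z, SSSZ)), add(add(SSZ, Z), mul(SZ, Z)))))))
  step 26: S(S(S(add(S(add(add(Z, Z), mul(SZ, Z))), mul(add(SZ, mul(Z, SSSZ)), add(add(SSZ, Z), mul(SZ, Z)))))))
  step 27: S(S(S(S(add(add(add(Z, Z), mul(SZ, Z)), mul(add(SZ, mul(Z, SSSZ)), add(add(SSZ, Z), mul(SZ, Z))))))))
  step 28: S(S(S(S(add(add(Z, mul(SZ, Z)), mul(add(SZ, mul(Z, SSSZ)), add(add(SSZ, Z), mul(SZ, Z))))))))
  step 29: S(S(S(S(add(mul(SZ, Z), mul(add(SZ, mul(Z, SSSZ)), add(add(SSZ, Z), mul(SZ, Z))))))))
  step 30: S(S(S(S(add(add(Z, mul(Z, Z)), mul(add(SZ, mul(Z, SSSZ)), add(add(SSZ, Z), mul(SZ, Z))))))))
  step 31: S(S(S(S(add(mul(Z, Z), mul(add(SZ, mul(Z, SSSZ)), add(add(SSZ, Z), mul(SZ, Z))))))))
  step 32: S(S(S(S(add(Z, mul(add(SZ, mul(Z, SSSZ)), add(add(SSZ, Z), mul(SZ, Z))))))))
  step 33: S(S(S(S(mul(add(SZ, mul(Z, SSSZ)), add(add(SSZ, Z), mul(SZ, Z)))))))
  step 34: S(S(S(S(mul(S(add(Z, mul(Z, SSSZ))), add(add(SSZ, Z), mul(SZ, Z)))))))
  step 35: S(S(S(S(add(add(add(SSZ, Z), mul(SZ, Z)), mul(add(Z, mul(Z, SSSZ)), add(add(SSZ, Z), mul(SZ, Z))))))))
  step 36: S(S(S(S(add(add(S(add(SZ, Z)), mul(SZ, Z)), mul(add(Z, mul(Z, SSSZ)), add(add(SSZ, Z), mul(SZ, Z))))))))
  step 37: S(S(S(S(add(S(add(add(SZ, Z), mul(SZ, Z))), mul(add(Z, mul(Z, SSSZ)), add(add(SSZ, Z), mul(SZ, Z))))))))
  step 38: S(S(S(S(S(add(add(add(SZ, Z), mul(SZ, Z)), mul(add(Z, mul(Z, SSSZ)), add(add(SSZ, Z), mul(SZ, Z)))))))))
  step 39: S(S(S(S(S(add(add(S(add(Z, Z)), mul(SZ, Z)), mul(add(Z, mul(Z, SSSZ)), add(add(SSZ, Z), mul(SZ, Z)))))))))
  step 40: S(S(S(S(S(add(S(add(add(Z, Z), mul(SZ, Z))), mul(add(Z, mul(Z, SSSZ)), add(add(SSZ, Z), mul(SZ, Z)))))))))
  step 41: S(S(S(S(S(S(add(add(add(Z, Z), mul(SZ, Z)), mul(add(Z, mul(Z, SSSZ)), add(add(SSZ, Z), mul(SZ, Z))))))))))
  step 42: S(S(S(S(S(S(add(add(Z, mul(SZ, Z)), mul(add(Z, mul(Z, SSSZ)), add(add(SSZ, Z), mul(SZ, Z))))))))))
  step 43: S(S(S(S(S(S(add(mul(SZ, Z), mul(add(Z, mul(Z, SSSZ)), add(add(SSZ, Z), mul(SZ, Z))))))))))
  step 44: S(S(S(S(S(S(add(add(Z, mul(Z, Z)), mul(add(Z, mul(Z, SSSZ)), add(add(SSZ, Z), mul(SZ, Z))))))))))
  step 45: S(S(S(S(S(S(add(mul(Z, Z), mul(add(Z, mul(Z, SSSZ)), add(add(SSZ, Z), mul(SZ, Z))))))))))
  step 46: S(S(S(S(S(S(add(Z, mul(add(Z, mul(Z, SSSZ)), add(add(SSZ, Z), mul(SZ, Z))))))))))
  step 47: S(S(S(S(S(S(mul(add(Z, mul(Z, SSSZ)), add(add(SSZ, Z), mul(SZ, Z)))))))))
  step 48: S(S(S(S(S(S(mul(mul(Z, SSSZ), add(add(SSZ, Z), mul(SZ, Z)))))))))
  step 49: S(S(S(S(S(S(mul(Z, add(add(SSZ, Z), mul(SZ, Z)))))))))
  step 50: S^6(Z)

Term B:
  start: mul(add(Z, SZ), add(Z, SZ))
  step 1: mul(SZ, add(Z, SZ))
  step 2: add(add(Z, SZ), mul(Z, add(Z, SZ)))
  step 3: add(SZ, mul(Z, add(Z, SZ)))
  step 4: S(add(Z, mul(Z, add(Z, SZ))))
  step 5: S(mul(Z, add(Z, SZ)))
  step 6: SZ

Answer: DIFFERENT — A ⇓ S^6(Z), B ⇓ SZ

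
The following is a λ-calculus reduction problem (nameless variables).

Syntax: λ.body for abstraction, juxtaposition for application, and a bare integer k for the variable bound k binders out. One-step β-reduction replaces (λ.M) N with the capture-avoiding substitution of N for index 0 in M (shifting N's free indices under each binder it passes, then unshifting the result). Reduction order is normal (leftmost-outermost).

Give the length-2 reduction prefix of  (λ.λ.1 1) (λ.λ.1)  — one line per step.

  start: (λ.λ.1 1) (λ.λ.1)
  [1] λ.(λ.λ.1) (λ.λ.1)
  [2] λ.λ.λ.λ.1

Answer: after 2 steps: λ.λ.λ.λ.1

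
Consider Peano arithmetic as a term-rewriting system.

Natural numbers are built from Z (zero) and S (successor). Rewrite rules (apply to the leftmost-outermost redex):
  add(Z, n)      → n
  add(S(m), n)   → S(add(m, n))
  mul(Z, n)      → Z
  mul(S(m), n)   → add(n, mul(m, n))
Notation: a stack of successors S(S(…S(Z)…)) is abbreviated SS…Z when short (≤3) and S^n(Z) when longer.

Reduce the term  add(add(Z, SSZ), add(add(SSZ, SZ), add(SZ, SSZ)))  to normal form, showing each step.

  start: add(add(Z, SSZ), add(add(SSZ, SZ), add(SZ, SSZ)))
  [1] add(SSZ, add(add(SSZ, SZ), add(SZ, SSZ)))
  [2] S(add(SZ, add(add(SSZ, SZ), add(SZ, SSZ))))
  [3] S(S(add(Z, add(add(SSZ, SZ), add(SZ, SSZ)))))
  [4] S(S(add(add(SSZ, SZ), add(SZ, SSZ))))
  [5] S(S(add(S(add(SZ, SZ)), add(SZ, SSZ))))
  [6] S(S(S(add(add(SZ, SZ), add(SZ, SSZ)))))
  [7] S(S(S(add(S(add(Z, SZ)), add(SZ, SSZ)))))
  [8] S(S(S(S(add(add(Z, SZ), add(SZ, SSZ))))))
  [9] S(S(S(S(add(SZ, add(SZ, SSZ))))))
  [10] S(S(S(S(S(add(Z, add(SZ, SSZ)))))))
  [11] S(S(S(S(S(add(SZ, SSZ))))))
  [12] S(S(S(S(S(S(add(Z, SSZ)))))))
  [13] S^8(Z)

Answer: normal form = S^8(Z)  (in 13 steps)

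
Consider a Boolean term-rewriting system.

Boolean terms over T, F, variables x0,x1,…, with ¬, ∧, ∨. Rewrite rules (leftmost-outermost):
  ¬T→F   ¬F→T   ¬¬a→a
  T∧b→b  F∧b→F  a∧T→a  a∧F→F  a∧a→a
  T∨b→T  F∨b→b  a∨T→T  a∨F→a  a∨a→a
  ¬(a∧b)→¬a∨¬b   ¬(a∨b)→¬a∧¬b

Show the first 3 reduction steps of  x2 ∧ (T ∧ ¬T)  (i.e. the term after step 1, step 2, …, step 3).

Answer: after 3 steps: F

Working:
  start: x2 ∧ (T ∧ ¬T)
  →1  x2 ∧ ¬T
  →2  x2 ∧ F
  →3  F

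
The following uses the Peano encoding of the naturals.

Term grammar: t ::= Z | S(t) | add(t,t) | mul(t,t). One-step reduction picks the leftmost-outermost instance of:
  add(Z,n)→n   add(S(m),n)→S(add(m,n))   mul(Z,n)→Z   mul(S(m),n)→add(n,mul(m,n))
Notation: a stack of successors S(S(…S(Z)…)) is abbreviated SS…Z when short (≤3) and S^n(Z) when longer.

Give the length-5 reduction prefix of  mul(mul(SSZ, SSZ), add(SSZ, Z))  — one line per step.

Answer: after 5 steps: S(add(add(SZ, Z), mul(add(SZ, mul(SZ, SSZ)), add(SSZ, Z))))

Reduction:
  start: mul(mul(SSZ, SSZ), add(SSZ, Z))
  step 1: mul(add(SSZ, mul(SZ, SSZ)), add(SSZ, Z))
  step 2: mul(S(add(SZ, mul(SZ, SSZ))), add(SSZ, Z))
  step 3: add(add(SSZ, Z), mul(add(SZ, mul(SZ, SSZ)), add(SSZ, Z)))
  step 4: add(S(add(SZ, Z)), mul(add(SZ, mul(SZ, SSZ)), add(SSZ, Z)))
  step 5: S(add(add(SZ, Z), mul(add(SZ, mul(SZ, SSZ)), add(SSZ, Z))))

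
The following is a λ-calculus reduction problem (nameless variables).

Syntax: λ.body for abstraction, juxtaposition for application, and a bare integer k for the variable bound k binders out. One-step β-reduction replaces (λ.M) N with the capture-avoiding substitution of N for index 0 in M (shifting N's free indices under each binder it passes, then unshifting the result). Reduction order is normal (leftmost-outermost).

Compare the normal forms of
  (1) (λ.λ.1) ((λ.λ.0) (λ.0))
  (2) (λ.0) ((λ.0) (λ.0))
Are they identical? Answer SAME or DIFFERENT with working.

Answer: DIFFERENT — A ⇓ λ.λ.0, B ⇓ λ.0

Derivation:
Term A:
  start: (λ.λ.1) ((λ.λ.0) (λ.0))
  [1] λ.(λ.λ.0) (λ.0)
  [2] λ.λ.0

Term B:
  start: (λ.0) ((λ.0) (λ.0))
  [1] (λ.0) (λ.0)
  [2] λ.0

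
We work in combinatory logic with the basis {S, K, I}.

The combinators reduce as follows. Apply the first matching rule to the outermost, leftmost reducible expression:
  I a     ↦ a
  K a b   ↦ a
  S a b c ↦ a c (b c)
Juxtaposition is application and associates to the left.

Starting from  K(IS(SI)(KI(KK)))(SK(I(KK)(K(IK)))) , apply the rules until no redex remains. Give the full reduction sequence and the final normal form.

Answer: normal form = S(SI)I  (in 3 steps)

Working:
  start: K(IS(SI)(KI(KK)))(SK(I(KK)(K(IK))))
  step 1: IS(SI)(KI(KK))
  step 2: S(SI)(KI(KK))
  step 3: S(SI)I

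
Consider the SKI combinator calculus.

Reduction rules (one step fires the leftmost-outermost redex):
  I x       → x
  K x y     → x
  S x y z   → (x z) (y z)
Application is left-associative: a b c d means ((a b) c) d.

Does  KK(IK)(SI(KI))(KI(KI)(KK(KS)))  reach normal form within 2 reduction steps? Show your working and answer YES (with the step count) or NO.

Answer: YES — reaches normal form SI(KI) in 2 ≤ 2 steps

Reduction:
  start: KK(IK)(SI(KI))(KI(KI)(KK(KS)))
  step 1: K(SI(KI))(KI(KI)(KK(KS)))
  step 2: SI(KI)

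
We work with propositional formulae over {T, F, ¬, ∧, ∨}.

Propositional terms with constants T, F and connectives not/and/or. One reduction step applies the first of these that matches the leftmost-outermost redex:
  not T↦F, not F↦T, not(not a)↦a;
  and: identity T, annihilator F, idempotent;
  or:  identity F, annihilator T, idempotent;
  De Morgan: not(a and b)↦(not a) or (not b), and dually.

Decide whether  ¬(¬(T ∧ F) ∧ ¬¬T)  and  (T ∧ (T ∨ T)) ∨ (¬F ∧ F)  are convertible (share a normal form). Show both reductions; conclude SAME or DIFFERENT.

Answer: DIFFERENT — A ⇓ F, B ⇓ T

Derivation:
Term A:
  start: ¬(¬(T ∧ F) ∧ ¬¬T)
  →1  ¬¬(T ∧ F) ∨ ¬¬¬T
  →2  (T ∧ F) ∨ ¬¬¬T
  →3  F ∨ ¬¬¬T
  →4  ¬¬¬T
  →5  ¬T
  →6  F

Term B:
  start: (T ∧ (T ∨ T)) ∨ (¬F ∧ F)
  →1  (T ∨ T) ∨ (¬F ∧ F)
  →2  T ∨ (¬F ∧ F)
  →3  T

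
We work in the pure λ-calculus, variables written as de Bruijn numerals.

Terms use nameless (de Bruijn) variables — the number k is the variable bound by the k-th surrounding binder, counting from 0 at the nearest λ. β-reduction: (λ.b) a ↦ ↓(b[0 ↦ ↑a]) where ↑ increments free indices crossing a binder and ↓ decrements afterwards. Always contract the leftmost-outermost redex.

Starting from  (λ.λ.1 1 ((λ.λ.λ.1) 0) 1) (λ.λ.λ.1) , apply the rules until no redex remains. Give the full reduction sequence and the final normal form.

  start: (λ.λ.1 1 ((λ.λ.λ.1) 0) 1) (λ.λ.λ.1)
  step 1: λ.(λ.λ.λ.1) (λ.λ.λ.1) ((λ.λ.λ.1) 0) (λ.λ.λ.1)
  step 2: λ.(λ.λ.1) ((λ.λ.λ.1) 0) (λ.λ.λ.1)
  step 3: λ.(λ.(λ.λ.λ.1) 1) (λ.λ.λ.1)
  step 4: λ.(λ.λ.λ.1) 0
  step 5: λ.λ.λ.1

Answer: normal form = λ.λ.λ.1  (in 5 steps)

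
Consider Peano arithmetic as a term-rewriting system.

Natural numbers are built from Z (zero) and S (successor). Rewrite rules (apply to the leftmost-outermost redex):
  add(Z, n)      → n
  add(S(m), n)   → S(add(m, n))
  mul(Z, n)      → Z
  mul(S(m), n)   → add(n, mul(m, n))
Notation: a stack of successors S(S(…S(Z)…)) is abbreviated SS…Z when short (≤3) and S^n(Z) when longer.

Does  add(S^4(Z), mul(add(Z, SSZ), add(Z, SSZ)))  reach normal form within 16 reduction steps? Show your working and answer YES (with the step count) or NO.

Answer: NO — after 16 steps the term is S(S(S(S(S(S(S(S(mul(Z, add(Z, SSZ)))))))))), not yet normal

Working:
  start: add(S^4(Z), mul(add(Z, SSZ), add(Z, SSZ)))
  step 1: S(add(SSSZ, mul(add(Z, SSZ), add(Z, SSZ))))
  step 2: S(S(add(SSZ, mul(add(Z, SSZ), add(Z, SSZ)))))
  step 3: S(S(S(add(SZ, mul(add(Z, SSZ), add(Z, SSZ))))))
  step 4: S(S(S(S(add(Z, mul(add(Z, SSZ), add(Z, SSZ)))))))
  step 5: S(S(S(S(mul(add(Z, SSZ), add(Z, SSZ))))))
  step 6: S(S(S(S(mul(SSZ, add(Z, SSZ))))))
  step 7: S(S(S(S(add(add(Z, SSZ), mul(SZ, add(Z, SSZ)))))))
  step 8: S(S(S(S(add(SSZ, mul(SZ, add(Z, SSZ)))))))
  step 9: S(S(S(S(S(add(SZ, mul(SZ, add(Z, SSZ))))))))
  step 10: S(S(S(S(S(S(add(Z, mul(SZ, add(Z, SSZ)))))))))
  step 11: S(S(S(S(S(S(mul(SZ, add(Z, SSZ))))))))
  step 12: S(S(S(S(S(S(add(add(Z, SSZ), mul(Z, add(Z, SSZ)))))))))
  step 13: S(S(S(S(S(S(add(SSZ, mul(Z, add(Z, SSZ)))))))))
  step 14: S(S(S(S(S(S(S(add(SZ, mul(Z, add(Z, SSZ))))))))))
  step 15: S(S(S(S(S(S(S(S(add(Z, mul(Z, add(Z, SSZ)))))))))))
  step 16: S(S(S(S(S(S(S(S(mul(Z, add(Z, SSZ))))))))))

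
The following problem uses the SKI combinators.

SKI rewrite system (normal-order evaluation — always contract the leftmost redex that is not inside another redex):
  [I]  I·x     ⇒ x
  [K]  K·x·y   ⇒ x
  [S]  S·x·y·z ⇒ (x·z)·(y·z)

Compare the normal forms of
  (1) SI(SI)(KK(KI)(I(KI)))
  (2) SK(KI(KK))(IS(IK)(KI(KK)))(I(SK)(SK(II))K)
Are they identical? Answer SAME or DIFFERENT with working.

Term A:
  start: SI(SI)(KK(KI)(I(KI)))
  step 1: I(KK(KI)(I(KI)))(SI(KK(KI)(I(KI))))
  step 2: KK(KI)(I(KI))(SI(KK(KI)(I(KI))))
  step 3: K(I(KI))(SI(KK(KI)(I(KI))))
  step 4: I(KI)
  step 5: KI

Term B:
  start: SK(KI(KK))(IS(IK)(KI(KK)))(I(SK)(SK(II))K)
  step 1: K(IS(IK)(KI(KK)))(KI(KK)(IS(IK)(KI(KK))))(I(SK)(SK(II))K)
  step 2: IS(IK)(KI(KK))(I(SK)(SK(II))K)
  step 3: S(IK)(KI(KK))(I(SK)(SK(II))K)
  step 4: IK(I(SK)(SK(II))K)(KI(KK)(I(SK)(SK(II))K))
  step 5: K(I(SK)(SK(II))K)(KI(KK)(I(SK)(SK(II))K))
  step 6: I(SK)(SK(II))K
  step 7: SK(SK(II))K
  step 8: KK(SK(II)K)
  step 9: K

Answer: DIFFERENT — A ⇓ KI, B ⇓ K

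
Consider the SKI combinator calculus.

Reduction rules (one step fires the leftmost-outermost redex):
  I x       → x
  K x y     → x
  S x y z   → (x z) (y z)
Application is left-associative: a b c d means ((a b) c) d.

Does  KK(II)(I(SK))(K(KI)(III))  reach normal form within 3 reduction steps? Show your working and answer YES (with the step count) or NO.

Answer: YES — reaches normal form SK in 3 ≤ 3 steps

Working:
  start: KK(II)(I(SK))(K(KI)(III))
  →1  K(I(SK))(K(KI)(III))
  →2  I(SK)
  →3  SK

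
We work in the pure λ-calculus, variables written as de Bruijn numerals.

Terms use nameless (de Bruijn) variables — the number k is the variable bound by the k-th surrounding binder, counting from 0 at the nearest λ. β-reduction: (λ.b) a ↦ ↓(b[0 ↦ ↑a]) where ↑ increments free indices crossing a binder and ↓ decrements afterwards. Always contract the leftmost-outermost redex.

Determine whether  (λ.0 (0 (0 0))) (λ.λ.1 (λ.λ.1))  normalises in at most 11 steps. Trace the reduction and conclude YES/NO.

  start: (λ.0 (0 (0 0))) (λ.λ.1 (λ.λ.1))
  [1] (λ.λ.1 (λ.λ.1)) ((λ.λ.1 (λ.λ.1)) ((λ.λ.1 (λ.λ.1)) (λ.λ.1 (λ.λ.1))))
  [2] λ.(λ.λ.1 (λ.λ.1)) ((λ.λ.1 (λ.λ.1)) (λ.λ.1 (λ.λ.1))) (λ.λ.1)
  [3] λ.(λ.(λ.λ.1 (λ.λ.1)) (λ.λ.1 (λ.λ.1)) (λ.λ.1)) (λ.λ.1)
  [4] λ.(λ.λ.1 (λ.λ.1)) (λ.λ.1 (λ.λ.1)) (λ.λ.1)
  [5] λ.(λ.(λ.λ.1 (λ.λ.1)) (λ.λ.1)) (λ.λ.1)
  [6] λ.(λ.λ.1 (λ.λ.1)) (λ.λ.1)
  [7] λ.λ.(λ.λ.1) (λ.λ.1)
  [8] λ.λ.λ.λ.λ.1

Answer: YES — reaches normal form λ.λ.λ.λ.λ.1 in 8 ≤ 11 steps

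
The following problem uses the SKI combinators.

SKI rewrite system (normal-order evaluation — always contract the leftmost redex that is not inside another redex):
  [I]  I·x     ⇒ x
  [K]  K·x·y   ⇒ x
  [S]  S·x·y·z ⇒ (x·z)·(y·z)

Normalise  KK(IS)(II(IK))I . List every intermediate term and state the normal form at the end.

Answer: normal form = K  (in 5 steps)

Derivation:
  start: KK(IS)(II(IK))I
  step 1: K(II(IK))I
  step 2: II(IK)
  step 3: I(IK)
  step 4: IK
  step 5: K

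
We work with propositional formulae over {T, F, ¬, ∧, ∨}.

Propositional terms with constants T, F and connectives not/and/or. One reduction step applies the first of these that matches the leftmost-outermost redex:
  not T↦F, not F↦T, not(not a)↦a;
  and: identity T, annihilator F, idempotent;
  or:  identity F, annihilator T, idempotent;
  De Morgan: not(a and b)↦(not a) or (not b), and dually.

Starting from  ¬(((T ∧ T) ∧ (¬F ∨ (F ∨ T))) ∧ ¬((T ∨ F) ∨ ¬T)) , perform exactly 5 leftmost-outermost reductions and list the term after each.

  start: ¬(((T ∧ T) ∧ (¬F ∨ (F ∨ T))) ∧ ¬((T ∨ F) ∨ ¬T))
  [1] ¬((T ∧ T) ∧ (¬F ∨ (F ∨ T))) ∨ ¬¬((T ∨ F) ∨ ¬T)
  [2] (¬(T ∧ T) ∨ ¬(¬F ∨ (F ∨ T))) ∨ ¬¬((T ∨ F) ∨ ¬T)
  [3] ((¬T ∨ ¬T) ∨ ¬(¬F ∨ (F ∨ T))) ∨ ¬¬((T ∨ F) ∨ ¬T)
  [4] (¬T ∨ ¬(¬F ∨ (F ∨ T))) ∨ ¬¬((T ∨ F) ∨ ¬T)
  [5] (F ∨ ¬(¬F ∨ (F ∨ T))) ∨ ¬¬((T ∨ F) ∨ ¬T)

Answer: after 5 steps: (F ∨ ¬(¬F ∨ (F ∨ T))) ∨ ¬¬((T ∨ F) ∨ ¬T)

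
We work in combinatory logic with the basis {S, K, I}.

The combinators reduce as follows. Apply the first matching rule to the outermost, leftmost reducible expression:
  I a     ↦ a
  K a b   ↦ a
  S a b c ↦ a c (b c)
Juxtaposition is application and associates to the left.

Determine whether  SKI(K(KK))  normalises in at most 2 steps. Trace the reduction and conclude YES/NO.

  start: SKI(K(KK))
  step 1: K(K(KK))(I(K(KK)))
  step 2: K(KK)

Answer: YES — reaches normal form K(KK) in 2 ≤ 2 steps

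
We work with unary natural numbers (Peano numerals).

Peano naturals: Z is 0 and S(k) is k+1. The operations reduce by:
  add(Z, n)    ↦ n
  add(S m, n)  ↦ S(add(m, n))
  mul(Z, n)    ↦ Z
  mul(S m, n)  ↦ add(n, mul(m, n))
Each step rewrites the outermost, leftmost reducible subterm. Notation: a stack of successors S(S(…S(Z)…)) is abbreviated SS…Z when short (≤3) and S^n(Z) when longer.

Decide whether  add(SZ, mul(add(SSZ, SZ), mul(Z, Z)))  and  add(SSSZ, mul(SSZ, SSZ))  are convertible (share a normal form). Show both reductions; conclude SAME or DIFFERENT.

Answer: DIFFERENT — A ⇓ SZ, B ⇓ S^7(Z)

Reduction:
Term A:
  start: add(SZ, mul(add(SSZ, SZ), mul(Z, Z)))
  →1  S(add(Z, mul(add(SSZ, SZ), mul(Z, Z))))
  →2  S(mul(add(SSZ, SZ), mul(Z, Z)))
  →3  S(mul(S(add(SZ, SZ)), mul(Z, Z)))
  →4  S(add(mul(Z, Z), mul(add(SZ, SZ), mul(Z, Z))))
  →5  S(add(Z, mul(add(SZ, SZ), mul(Z, Z))))
  →6  S(mul(add(SZ, SZ), mul(Z, Z)))
  →7  S(mul(S(add(Z, SZ)), mul(Z, Z)))
  →8  S(add(mul(Z, Z), mul(add(Z, SZ), mul(Z, Z))))
  →9  S(add(Z, mul(add(Z, SZ), mul(Z, Z))))
  →10  S(mul(add(Z, SZ), mul(Z, Z)))
  →11  S(mul(SZ, mul(Z, Z)))
  →12  S(add(mul(Z, Z), mul(Z, mul(Z, Z))))
  →13  S(add(Z, mul(Z, mul(Z, Z))))
  →14  S(mul(Z, mul(Z, Z)))
  →15  SZ

Term B:
  start: add(SSSZ, mul(SSZ, SSZ))
  →1  S(add(SSZ, mul(SSZ, SSZ)))
  →2  S(S(add(SZ, mul(SSZ, SSZ))))
  →3  S(S(S(add(Z, mul(SSZ, SSZ)))))
  →4  S(S(S(mul(SSZ, SSZ))))
  →5  S(S(S(add(SSZ, mul(SZ, SSZ)))))
  →6  S(S(S(S(add(SZ, mul(SZ, SSZ))))))
  →7  S(S(S(S(S(add(Z, mul(SZ, SSZ)))))))
  →8  S(S(S(S(S(mul(SZ, SSZ))))))
  →9  S(S(S(S(S(add(SSZ, mul(Z, SSZ)))))))
  →10  S(S(S(S(S(S(add(SZ, mul(Z, SSZ))))))))
  →11  S(S(S(S(S(S(S(add(Z, mul(Z, SSZ)))))))))
  →12  S(S(S(S(S(S(S(mul(Z, SSZ))))))))
  →13  S^7(Z)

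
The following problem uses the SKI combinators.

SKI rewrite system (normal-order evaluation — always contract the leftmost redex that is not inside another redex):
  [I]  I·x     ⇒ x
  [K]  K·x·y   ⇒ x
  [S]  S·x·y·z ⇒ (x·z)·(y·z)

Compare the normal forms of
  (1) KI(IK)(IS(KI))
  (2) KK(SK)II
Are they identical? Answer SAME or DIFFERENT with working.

Term A:
  start: KI(IK)(IS(KI))
  →1  I(IS(KI))
  →2  IS(KI)
  →3  S(KI)

Term B:
  start: KK(SK)II
  →1  KII
  →2  I

Answer: DIFFERENT — A ⇓ S(KI), B ⇓ I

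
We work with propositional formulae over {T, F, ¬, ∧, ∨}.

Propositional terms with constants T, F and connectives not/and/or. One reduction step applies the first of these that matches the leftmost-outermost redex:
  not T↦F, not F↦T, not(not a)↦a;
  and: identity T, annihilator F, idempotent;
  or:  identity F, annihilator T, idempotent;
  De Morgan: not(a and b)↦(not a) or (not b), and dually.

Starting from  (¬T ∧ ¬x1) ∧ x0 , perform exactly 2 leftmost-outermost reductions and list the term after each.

Answer: after 2 steps: F ∧ x0

Reduction:
  start: (¬T ∧ ¬x1) ∧ x0
  step 1: (F ∧ ¬x1) ∧ x0
  step 2: F ∧ x0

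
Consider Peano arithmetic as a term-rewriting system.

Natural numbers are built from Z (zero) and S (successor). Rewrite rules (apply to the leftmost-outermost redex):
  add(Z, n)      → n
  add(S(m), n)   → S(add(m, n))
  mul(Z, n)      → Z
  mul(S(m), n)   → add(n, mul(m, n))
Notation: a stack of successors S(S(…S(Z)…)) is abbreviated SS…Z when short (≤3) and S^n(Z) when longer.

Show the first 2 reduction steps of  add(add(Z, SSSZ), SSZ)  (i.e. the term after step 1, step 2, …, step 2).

Answer: after 2 steps: S(add(SSZ, SSZ))

Reduction:
  start: add(add(Z, SSSZ), SSZ)
  step 1: add(SSSZ, SSZ)
  step 2: S(add(SSZ, SSZ))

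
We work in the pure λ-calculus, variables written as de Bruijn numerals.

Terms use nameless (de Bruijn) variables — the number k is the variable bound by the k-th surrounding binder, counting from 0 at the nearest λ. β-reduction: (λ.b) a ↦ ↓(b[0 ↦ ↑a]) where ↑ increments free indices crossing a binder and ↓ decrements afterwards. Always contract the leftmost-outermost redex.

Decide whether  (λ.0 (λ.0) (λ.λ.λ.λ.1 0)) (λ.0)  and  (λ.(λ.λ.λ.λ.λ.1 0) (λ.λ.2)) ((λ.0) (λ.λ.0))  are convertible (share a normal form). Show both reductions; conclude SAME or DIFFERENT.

Term A:
  start: (λ.0 (λ.0) (λ.λ.λ.λ.1 0)) (λ.0)
  [1] (λ.0) (λ.0) (λ.λ.λ.λ.1 0)
  [2] (λ.0) (λ.λ.λ.λ.1 0)
  [3] λ.λ.λ.λ.1 0

Term B:
  start: (λ.(λ.λ.λ.λ.λ.1 0) (λ.λ.2)) ((λ.0) (λ.λ.0))
  [1] (λ.λ.λ.λ.λ.1 0) (λ.λ.(λ.0) (λ.λ.0))
  [2] λ.λ.λ.λ.1 0

Answer: SAME — A ⇓ λ.λ.λ.λ.1 0, B ⇓ λ.λ.λ.λ.1 0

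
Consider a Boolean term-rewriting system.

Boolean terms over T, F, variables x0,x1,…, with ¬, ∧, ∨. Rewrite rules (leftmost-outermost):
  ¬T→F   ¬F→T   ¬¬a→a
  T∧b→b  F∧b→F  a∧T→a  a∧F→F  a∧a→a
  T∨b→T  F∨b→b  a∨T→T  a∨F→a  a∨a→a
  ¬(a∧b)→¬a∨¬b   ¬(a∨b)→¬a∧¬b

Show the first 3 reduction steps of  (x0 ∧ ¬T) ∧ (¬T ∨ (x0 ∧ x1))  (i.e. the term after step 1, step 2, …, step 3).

Answer: after 3 steps: F

Reduction:
  start: (x0 ∧ ¬T) ∧ (¬T ∨ (x0 ∧ x1))
  step 1: (x0 ∧ F) ∧ (¬T ∨ (x0 ∧ x1))
  step 2: F ∧ (¬T ∨ (x0 ∧ x1))
  step 3: F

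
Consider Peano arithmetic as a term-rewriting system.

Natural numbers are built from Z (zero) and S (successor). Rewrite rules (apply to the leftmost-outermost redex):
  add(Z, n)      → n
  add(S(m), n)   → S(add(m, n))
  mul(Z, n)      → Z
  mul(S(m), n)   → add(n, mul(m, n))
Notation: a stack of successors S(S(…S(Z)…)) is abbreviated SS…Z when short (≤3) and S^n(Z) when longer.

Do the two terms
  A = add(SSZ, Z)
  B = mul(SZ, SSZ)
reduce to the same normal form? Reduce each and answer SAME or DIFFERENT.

Answer: SAME — A ⇓ SSZ, B ⇓ SSZ

Reduction:
Term A:
  start: add(SSZ, Z)
  [1] S(add(SZ, Z))
  [2] S(S(add(Z, Z)))
  [3] SSZ

Term B:
  start: mul(SZ, SSZ)
  [1] add(SSZ, mul(Z, SSZ))
  [2] S(add(SZ, mul(Z, SSZ)))
  [3] S(S(add(Z, mul(Z, SSZ))))
  [4] S(S(mul(Z, SSZ)))
  [5] SSZ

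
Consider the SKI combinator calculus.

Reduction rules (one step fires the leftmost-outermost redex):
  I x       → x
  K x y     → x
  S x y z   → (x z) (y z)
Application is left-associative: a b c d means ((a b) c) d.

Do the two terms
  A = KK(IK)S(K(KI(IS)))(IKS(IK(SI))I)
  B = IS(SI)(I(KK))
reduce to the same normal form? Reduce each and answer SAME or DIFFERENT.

Answer: DIFFERENT — A ⇓ S(SI), B ⇓ S(SI)(KK)

Reduction:
Term A:
  start: KK(IK)S(K(KI(IS)))(IKS(IK(SI))I)
  [1] KS(K(KI(IS)))(IKS(IK(SI))I)
  [2] S(IKS(IK(SI))I)
  [3] S(KS(IK(SI))I)
  [4] S(SI)

Term B:
  start: IS(SI)(I(KK))
  [1] S(SI)(I(KK))
  [2] S(SI)(KK)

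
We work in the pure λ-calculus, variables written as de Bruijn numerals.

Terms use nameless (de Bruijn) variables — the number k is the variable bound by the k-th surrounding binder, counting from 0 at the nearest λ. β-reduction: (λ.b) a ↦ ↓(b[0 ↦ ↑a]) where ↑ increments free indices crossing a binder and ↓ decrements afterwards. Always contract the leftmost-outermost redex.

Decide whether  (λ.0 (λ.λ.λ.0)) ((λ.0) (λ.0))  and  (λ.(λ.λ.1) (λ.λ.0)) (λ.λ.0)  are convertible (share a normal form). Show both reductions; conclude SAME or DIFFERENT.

Term A:
  start: (λ.0 (λ.λ.λ.0)) ((λ.0) (λ.0))
  step 1: (λ.0) (λ.0) (λ.λ.λ.0)
  step 2: (λ.0) (λ.λ.λ.0)
  step 3: λ.λ.λ.0

Term B:
  start: (λ.(λ.λ.1) (λ.λ.0)) (λ.λ.0)
  step 1: (λ.λ.1) (λ.λ.0)
  step 2: λ.λ.λ.0

Answer: SAME — A ⇓ λ.λ.λ.0, B ⇓ λ.λ.λ.0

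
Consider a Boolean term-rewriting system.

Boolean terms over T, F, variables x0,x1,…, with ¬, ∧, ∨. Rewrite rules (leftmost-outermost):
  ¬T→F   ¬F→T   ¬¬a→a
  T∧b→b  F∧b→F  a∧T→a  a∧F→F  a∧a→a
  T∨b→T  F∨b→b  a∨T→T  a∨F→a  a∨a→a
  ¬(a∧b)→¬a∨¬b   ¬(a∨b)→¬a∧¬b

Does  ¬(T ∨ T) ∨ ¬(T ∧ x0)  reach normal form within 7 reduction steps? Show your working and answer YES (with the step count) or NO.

  start: ¬(T ∨ T) ∨ ¬(T ∧ x0)
  →1  (¬T ∧ ¬T) ∨ ¬(T ∧ x0)
  →2  ¬T ∨ ¬(T ∧ x0)
  →3  F ∨ ¬(T ∧ x0)
  →4  ¬(T ∧ x0)
  →5  ¬T ∨ ¬x0
  →6  F ∨ ¬x0
  →7  ¬x0

Answer: YES — reaches normal form ¬x0 in 7 ≤ 7 steps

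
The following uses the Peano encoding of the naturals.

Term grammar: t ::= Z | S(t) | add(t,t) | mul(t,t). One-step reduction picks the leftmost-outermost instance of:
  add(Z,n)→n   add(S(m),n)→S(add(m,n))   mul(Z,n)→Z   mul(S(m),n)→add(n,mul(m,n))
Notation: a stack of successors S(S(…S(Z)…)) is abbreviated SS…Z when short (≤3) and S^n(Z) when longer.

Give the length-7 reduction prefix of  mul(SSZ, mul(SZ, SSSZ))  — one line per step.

Answer: after 7 steps: S(S(add(S(add(Z, mul(Z, SSSZ))), mul(SZ, mul(SZ, SSSZ)))))

Working:
  start: mul(SSZ, mul(SZ, SSSZ))
  [1] add(mul(SZ, SSSZ), mul(SZ, mul(SZ, SSSZ)))
  [2] add(add(SSSZ, mul(Z, SSSZ)), mul(SZ, mul(SZ, SSSZ)))
  [3] add(S(add(SSZ, mul(Z, SSSZ))), mul(SZ, mul(SZ, SSSZ)))
  [4] S(add(add(SSZ, mul(Z, SSSZ)), mul(SZ, mul(SZ, SSSZ))))
  [5] S(add(S(add(SZ, mul(Z, SSSZ))), mul(SZ, mul(SZ, SSSZ))))
  [6] S(S(add(add(SZ, mul(Z, SSSZ)), mul(SZ, mul(SZ, SSSZ)))))
  [7] S(S(add(S(add(Z, mul(Z, SSSZ))), mul(SZ, mul(SZ, SSSZ)))))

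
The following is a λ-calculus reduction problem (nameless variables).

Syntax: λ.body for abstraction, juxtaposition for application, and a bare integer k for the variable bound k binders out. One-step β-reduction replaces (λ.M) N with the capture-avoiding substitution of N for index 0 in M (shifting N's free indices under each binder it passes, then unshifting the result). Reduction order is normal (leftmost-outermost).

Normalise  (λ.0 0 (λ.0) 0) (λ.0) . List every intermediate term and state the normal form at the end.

  start: (λ.0 0 (λ.0) 0) (λ.0)
  [1] (λ.0) (λ.0) (λ.0) (λ.0)
  [2] (λ.0) (λ.0) (λ.0)
  [3] (λ.0) (λ.0)
  [4] λ.0

Answer: normal form = λ.0  (in 4 steps)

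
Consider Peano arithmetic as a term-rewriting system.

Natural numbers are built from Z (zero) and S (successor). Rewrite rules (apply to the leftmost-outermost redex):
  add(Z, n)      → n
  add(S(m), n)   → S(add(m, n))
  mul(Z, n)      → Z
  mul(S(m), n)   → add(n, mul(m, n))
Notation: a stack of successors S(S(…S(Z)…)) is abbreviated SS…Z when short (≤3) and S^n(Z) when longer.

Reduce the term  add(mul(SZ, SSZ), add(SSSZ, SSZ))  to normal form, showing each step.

  start: add(mul(SZ, SSZ), add(SSSZ, SSZ))
  [1] add(add(SSZ, mul(Z, SSZ)), add(SSSZ, SSZ))
  [2] add(S(add(SZ, mul(Z, SSZ))), add(SSSZ, SSZ))
  [3] S(add(add(SZ, mul(Z, SSZ)), add(SSSZ, SSZ)))
  [4] S(add(S(add(Z, mul(Z, SSZ))), add(SSSZ, SSZ)))
  [5] S(S(add(add(Z, mul(Z, SSZ)), add(SSSZ, SSZ))))
  [6] S(S(add(mul(Z, SSZ), add(SSSZ, SSZ))))
  [7] S(S(add(Z, add(SSSZ, SSZ))))
  [8] S(S(add(SSSZ, SSZ)))
  [9] S(S(S(add(SSZ, SSZ))))
  [10] S(S(S(S(add(SZ, SSZ)))))
  [11] S(S(S(S(S(add(Z, SSZ))))))
  [12] S^7(Z)

Answer: normal form = S^7(Z)  (in 12 steps)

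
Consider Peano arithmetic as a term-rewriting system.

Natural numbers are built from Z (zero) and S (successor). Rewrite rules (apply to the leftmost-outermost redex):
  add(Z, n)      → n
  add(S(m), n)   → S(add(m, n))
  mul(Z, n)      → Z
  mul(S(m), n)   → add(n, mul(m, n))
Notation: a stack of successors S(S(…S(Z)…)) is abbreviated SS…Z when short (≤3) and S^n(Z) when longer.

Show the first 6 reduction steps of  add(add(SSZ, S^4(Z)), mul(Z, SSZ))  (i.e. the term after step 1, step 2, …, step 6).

  start: add(add(SSZ, S^4(Z)), mul(Z, SSZ))
  step 1: add(S(add(SZ, S^4(Z))), mul(Z, SSZ))
  step 2: S(add(add(SZ, S^4(Z)), mul(Z, SSZ)))
  step 3: S(add(S(add(Z, S^4(Z))), mul(Z, SSZ)))
  step 4: S(S(add(add(Z, S^4(Z)), mul(Z, SSZ))))
  step 5: S(S(add(S^4(Z), mul(Z, SSZ))))
  step 6: S(S(S(add(SSSZ, mul(Z, SSZ)))))

Answer: after 6 steps: S(S(S(add(SSSZ, mul(Z, SSZ)))))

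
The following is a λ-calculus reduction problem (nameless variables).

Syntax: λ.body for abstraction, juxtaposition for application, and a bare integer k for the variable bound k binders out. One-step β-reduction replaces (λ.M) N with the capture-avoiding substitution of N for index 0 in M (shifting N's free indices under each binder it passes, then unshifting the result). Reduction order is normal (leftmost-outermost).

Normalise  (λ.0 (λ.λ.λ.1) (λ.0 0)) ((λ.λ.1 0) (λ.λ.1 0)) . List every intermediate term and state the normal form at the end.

  start: (λ.0 (λ.λ.λ.1) (λ.0 0)) ((λ.λ.1 0) (λ.λ.1 0))
  step 1: (λ.λ.1 0) (λ.λ.1 0) (λ.λ.λ.1) (λ.0 0)
  step 2: (λ.(λ.λ.1 0) 0) (λ.λ.λ.1) (λ.0 0)
  step 3: (λ.λ.1 0) (λ.λ.λ.1) (λ.0 0)
  step 4: (λ.(λ.λ.λ.1) 0) (λ.0 0)
  step 5: (λ.λ.λ.1) (λ.0 0)
  step 6: λ.λ.1

Answer: normal form = λ.λ.1  (in 6 steps)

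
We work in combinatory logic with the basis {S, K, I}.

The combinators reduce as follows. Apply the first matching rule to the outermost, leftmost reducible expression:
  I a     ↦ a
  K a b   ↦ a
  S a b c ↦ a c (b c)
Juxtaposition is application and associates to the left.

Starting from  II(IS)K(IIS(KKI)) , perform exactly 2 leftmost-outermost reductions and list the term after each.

  start: II(IS)K(IIS(KKI))
  step 1: I(IS)K(IIS(KKI))
  step 2: ISK(IIS(KKI))

Answer: after 2 steps: ISK(IIS(KKI))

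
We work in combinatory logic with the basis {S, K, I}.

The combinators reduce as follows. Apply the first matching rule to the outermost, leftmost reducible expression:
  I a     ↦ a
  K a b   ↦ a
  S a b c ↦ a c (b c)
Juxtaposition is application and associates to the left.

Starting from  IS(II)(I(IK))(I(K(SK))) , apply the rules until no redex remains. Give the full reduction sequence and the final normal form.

  start: IS(II)(I(IK))(I(K(SK)))
  →1  S(II)(I(IK))(I(K(SK)))
  →2  II(I(K(SK)))(I(IK)(I(K(SK))))
  →3  I(I(K(SK)))(I(IK)(I(K(SK))))
  →4  I(K(SK))(I(IK)(I(K(SK))))
  →5  K(SK)(I(IK)(I(K(SK))))
  →6  SK

Answer: normal form = SK  (in 6 steps)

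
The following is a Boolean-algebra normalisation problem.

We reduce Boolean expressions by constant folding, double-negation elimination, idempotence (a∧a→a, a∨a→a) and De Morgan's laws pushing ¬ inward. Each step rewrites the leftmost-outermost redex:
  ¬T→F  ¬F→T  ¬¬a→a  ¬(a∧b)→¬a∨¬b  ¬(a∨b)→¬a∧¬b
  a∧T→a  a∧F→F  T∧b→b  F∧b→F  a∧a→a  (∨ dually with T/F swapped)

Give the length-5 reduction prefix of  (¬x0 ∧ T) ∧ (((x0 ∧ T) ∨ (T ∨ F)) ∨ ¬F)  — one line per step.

Answer: after 5 steps: ¬x0 ∧ T

Derivation:
  start: (¬x0 ∧ T) ∧ (((x0 ∧ T) ∨ (T ∨ F)) ∨ ¬F)
  step 1: ¬x0 ∧ (((x0 ∧ T) ∨ (T ∨ F)) ∨ ¬F)
  step 2: ¬x0 ∧ ((x0 ∨ (T ∨ F)) ∨ ¬F)
  step 3: ¬x0 ∧ ((x0 ∨ T) ∨ ¬F)
  step 4: ¬x0 ∧ (T ∨ ¬F)
  step 5: ¬x0 ∧ T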